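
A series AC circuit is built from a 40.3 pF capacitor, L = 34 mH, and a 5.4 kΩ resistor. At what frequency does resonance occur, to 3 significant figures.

ω₀ = 1/√(LC) = 1/√(0.034 × 4.03e-11) = 854300 rad/s
f₀ = ω₀/(2π) = 136 kHz

136 kHz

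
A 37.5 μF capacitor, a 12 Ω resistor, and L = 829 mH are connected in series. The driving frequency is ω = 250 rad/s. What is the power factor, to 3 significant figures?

0.118

X_L = ωL = 207 Ω
X_C = 1/(ωC) = 107 Ω
Net reactance X = X_L − X_C = 101 Ω
Z = 12.0 + j101 Ω
|Z| = √(12.0² + 101²) = 101 Ω
∠Z = arctan(101/12.0) = 83.2°
cos φ = cos(83.2°) = 0.118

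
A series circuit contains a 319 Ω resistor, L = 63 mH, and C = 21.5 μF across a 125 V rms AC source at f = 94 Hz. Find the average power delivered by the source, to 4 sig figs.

ω = 2πf = 590.6 rad/s
X_L = ωL = 37.21 Ω
X_C = 1/(ωC) = 78.75 Ω
Net reactance X = X_L − X_C = -41.54 Ω
Z = 319.0 − j41.54 Ω
|Z| = √(319.0² + 41.54²) = 321.7 Ω
∠Z = arctan(-41.54/319.0) = -7.420°
I = V/|Z| = 388.6 mA
P = VI cos φ = 125 × 0.3886 × cos(-7.420°) = 48.16 W

48.16 W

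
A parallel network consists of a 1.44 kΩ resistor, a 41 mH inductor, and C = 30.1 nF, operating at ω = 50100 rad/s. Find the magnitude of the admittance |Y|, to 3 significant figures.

1.23 mS

X_L = ωL = 2050 Ω
X_C = 1/(ωC) = 663 Ω
Parallel: admittances add. Y = 1/R + 1/(jωL) + jωC
Y = (0.000694 + j0.00102) S
|Y| = 0.00123 S → |Z| = 1/|Y| = 810 Ω, ∠Z = −∠Y = -55.8°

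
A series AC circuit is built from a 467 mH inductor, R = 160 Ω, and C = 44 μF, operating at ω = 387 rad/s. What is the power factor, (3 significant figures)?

0.795

X_L = ωL = 181 Ω
X_C = 1/(ωC) = 58.7 Ω
Net reactance X = X_L − X_C = 122 Ω
Z = 160 + j122 Ω
|Z| = √(160² + 122²) = 201 Ω
∠Z = arctan(122/160) = 37.3°
cos φ = cos(37.3°) = 0.795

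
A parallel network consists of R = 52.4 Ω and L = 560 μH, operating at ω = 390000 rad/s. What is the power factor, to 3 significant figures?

0.972

X_L = ωL = 218 Ω
Parallel: admittances add. Y = 1/R + 1/(jωL)
Y = (0.0191 − j0.00458) S
|Y| = 0.0196 S → |Z| = 1/|Y| = 51.0 Ω, ∠Z = −∠Y = 13.5°
cos φ = cos(13.5°) = 0.972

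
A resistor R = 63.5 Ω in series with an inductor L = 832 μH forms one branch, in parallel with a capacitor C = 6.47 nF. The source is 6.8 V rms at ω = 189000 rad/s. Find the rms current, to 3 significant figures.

32.5 mA

X_L = ωL = 157 Ω
X_C = 1/(ωC) = 818 Ω
Branch 1 (R+jX_L): Z₁ = 63.5 + j157 Ω, |Z₁| = 170 Ω
Branch 2 (−jX_C): Z₂ = −j818 Ω
Parallel: Z = Z₁Z₂/(Z₁+Z₂), |Z| = 209 Ω, ∠Z = 62.5°
I = V/|Z| = 6.8/209 = 32.5 mA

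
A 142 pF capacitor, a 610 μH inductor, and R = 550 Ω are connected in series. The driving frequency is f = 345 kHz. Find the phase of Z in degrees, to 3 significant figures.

ω = 2πf = 2.168e+06 rad/s
X_L = ωL = 1320 Ω
X_C = 1/(ωC) = 3250 Ω
Net reactance X = X_L − X_C = -1930 Ω
Z = 550 − j1930 Ω
|Z| = √(550² + 1930²) = 2000 Ω
∠Z = arctan(-1930/550) = -74.1°

-74.1°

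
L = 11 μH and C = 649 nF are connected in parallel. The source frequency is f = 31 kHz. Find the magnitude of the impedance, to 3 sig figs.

2.94 Ω

ω = 2πf = 194800 rad/s
X_L = ωL = 2.14 Ω
X_C = 1/(ωC) = 7.91 Ω
Parallel: admittances add. Y = 1/(jωL) + jωC
Y = (0 − j0.340) S
|Y| = 0.340 S → |Z| = 1/|Y| = 2.94 Ω, ∠Z = −∠Y = 90.0°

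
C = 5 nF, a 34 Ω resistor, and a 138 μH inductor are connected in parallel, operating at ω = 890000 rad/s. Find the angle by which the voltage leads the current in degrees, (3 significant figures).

7.15°

X_L = ωL = 123 Ω
X_C = 1/(ωC) = 225 Ω
Parallel: admittances add. Y = 1/R + 1/(jωL) + jωC
Y = (0.0294 − j0.00369) S
|Y| = 0.0296 S → |Z| = 1/|Y| = 33.7 Ω, ∠Z = −∠Y = 7.15°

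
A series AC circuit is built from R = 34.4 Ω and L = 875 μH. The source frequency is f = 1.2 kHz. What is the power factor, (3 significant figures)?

0.982

ω = 2πf = 7540 rad/s
X_L = ωL = 6.60 Ω
Z = 34.4 + j6.60 Ω
|Z| = √(34.4² + 6.60²) = 35.0 Ω
∠Z = arctan(6.60/34.4) = 10.9°
cos φ = cos(10.9°) = 0.982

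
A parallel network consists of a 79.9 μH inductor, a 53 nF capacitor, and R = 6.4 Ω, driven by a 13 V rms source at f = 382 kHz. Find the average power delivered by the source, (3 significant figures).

ω = 2πf = 2.4e+06 rad/s
X_L = ωL = 192 Ω
X_C = 1/(ωC) = 7.86 Ω
Parallel: admittances add. Y = 1/R + 1/(jωL) + jωC
Y = (0.156 + j0.122) S
|Y| = 0.198 S → |Z| = 1/|Y| = 5.04 Ω, ∠Z = −∠Y = -38.0°
I = V/|Z| = 2.58 A
P = VI cos φ = 13 × 2.58 × cos(-38.0°) = 26.4 W

26.4 W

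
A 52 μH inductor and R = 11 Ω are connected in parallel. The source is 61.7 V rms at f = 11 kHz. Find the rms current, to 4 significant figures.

18.06 A

ω = 2πf = 69120 rad/s
X_L = ωL = 3.594 Ω
Parallel: admittances add. Y = 1/R + 1/(jωL)
Y = (0.09091 − j0.2782) S
|Y| = 0.2927 S → |Z| = 1/|Y| = 3.416 Ω, ∠Z = −∠Y = 71.91°
I = V/|Z| = 61.7/3.416 = 18.06 A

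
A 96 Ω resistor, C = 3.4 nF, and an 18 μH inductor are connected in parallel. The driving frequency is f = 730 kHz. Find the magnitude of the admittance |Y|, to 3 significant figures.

ω = 2πf = 4.587e+06 rad/s
X_L = ωL = 82.6 Ω
X_C = 1/(ωC) = 64.1 Ω
Parallel: admittances add. Y = 1/R + 1/(jωL) + jωC
Y = (0.0104 + j0.00348) S
|Y| = 0.0110 S → |Z| = 1/|Y| = 91.0 Ω, ∠Z = −∠Y = -18.5°

11.0 mS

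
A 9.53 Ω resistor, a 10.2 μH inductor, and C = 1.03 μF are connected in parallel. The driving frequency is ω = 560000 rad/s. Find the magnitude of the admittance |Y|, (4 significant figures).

415.2 mS

X_L = ωL = 5.712 Ω
X_C = 1/(ωC) = 1.734 Ω
Parallel: admittances add. Y = 1/R + 1/(jωL) + jωC
Y = (0.1049 + j0.4017) S
|Y| = 0.4152 S → |Z| = 1/|Y| = 2.408 Ω, ∠Z = −∠Y = -75.36°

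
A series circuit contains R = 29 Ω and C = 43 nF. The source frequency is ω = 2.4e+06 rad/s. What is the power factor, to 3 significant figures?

0.948

X_C = 1/(ωC) = 9.69 Ω
Z = 29.0 − j9.69 Ω
|Z| = √(29.0² + 9.69²) = 30.6 Ω
∠Z = arctan(-9.69/29.0) = -18.5°
cos φ = cos(-18.5°) = 0.948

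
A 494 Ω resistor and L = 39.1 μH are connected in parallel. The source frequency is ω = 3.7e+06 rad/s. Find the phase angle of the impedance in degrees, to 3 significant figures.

73.7°

X_L = ωL = 145 Ω
Parallel: admittances add. Y = 1/R + 1/(jωL)
Y = (0.00202 − j0.00691) S
|Y| = 0.00720 S → |Z| = 1/|Y| = 139 Ω, ∠Z = −∠Y = 73.7°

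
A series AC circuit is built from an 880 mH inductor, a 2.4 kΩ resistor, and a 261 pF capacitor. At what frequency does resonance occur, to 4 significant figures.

ω₀ = 1/√(LC) = 1/√(0.88 × 2.61e-10) = 65980 rad/s
f₀ = ω₀/(2π) = 10.50 kHz

10.50 kHz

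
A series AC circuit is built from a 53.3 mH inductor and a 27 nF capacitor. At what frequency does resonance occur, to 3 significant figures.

4.20 kHz

ω₀ = 1/√(LC) = 1/√(0.0533 × 2.7e-08) = 26360 rad/s
f₀ = ω₀/(2π) = 4.20 kHz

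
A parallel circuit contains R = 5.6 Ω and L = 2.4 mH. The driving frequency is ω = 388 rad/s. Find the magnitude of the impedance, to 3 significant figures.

X_L = ωL = 0.931 Ω
Parallel: admittances add. Y = 1/R + 1/(jωL)
Y = (0.179 − j1.07) S
|Y| = 1.09 S → |Z| = 1/|Y| = 0.919 Ω, ∠Z = −∠Y = 80.6°

0.919 Ω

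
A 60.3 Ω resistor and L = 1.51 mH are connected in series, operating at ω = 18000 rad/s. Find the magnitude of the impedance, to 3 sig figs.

66.1 Ω

X_L = ωL = 27.2 Ω
Z = 60.3 + j27.2 Ω
|Z| = √(60.3² + 27.2²) = 66.1 Ω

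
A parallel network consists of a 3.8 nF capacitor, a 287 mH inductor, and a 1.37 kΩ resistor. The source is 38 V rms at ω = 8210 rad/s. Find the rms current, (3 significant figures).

31.5 mA

X_L = ωL = 2360 Ω
X_C = 1/(ωC) = 32100 Ω
Parallel: admittances add. Y = 1/R + 1/(jωL) + jωC
Y = (0.000730 − j0.000393) S
|Y| = 0.000829 S → |Z| = 1/|Y| = 1210 Ω, ∠Z = −∠Y = 28.3°
I = V/|Z| = 38/1210 = 31.5 mA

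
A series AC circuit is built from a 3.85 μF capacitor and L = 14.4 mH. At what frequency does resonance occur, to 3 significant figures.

676 Hz

ω₀ = 1/√(LC) = 1/√(0.0144 × 3.85e-06) = 4247 rad/s
f₀ = ω₀/(2π) = 676 Hz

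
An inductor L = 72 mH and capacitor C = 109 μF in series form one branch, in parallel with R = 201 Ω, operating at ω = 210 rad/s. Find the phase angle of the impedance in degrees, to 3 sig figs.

X_L = ωL = 15.1 Ω
X_C = 1/(ωC) = 43.7 Ω
Branch 1: Z₁ = R = 201 Ω
Branch 2 (series LC): Z₂ = j(X_L − X_C) = −j28.6 Ω
Parallel: Z = Z₁Z₂/(Z₁+Z₂), |Z| = 28.3 Ω, ∠Z = -81.9°

-81.9°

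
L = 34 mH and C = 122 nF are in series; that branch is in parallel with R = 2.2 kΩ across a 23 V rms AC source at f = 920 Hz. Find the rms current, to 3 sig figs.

ω = 2πf = 5781 rad/s
X_L = ωL = 197 Ω
X_C = 1/(ωC) = 1420 Ω
Branch 1: Z₁ = R = 2200 Ω
Branch 2 (series LC): Z₂ = j(X_L − X_C) = −j1220 Ω
Parallel: Z = Z₁Z₂/(Z₁+Z₂), |Z| = 1070 Ω, ∠Z = -61.0°
I = V/|Z| = 23/1070 = 21.5 mA

21.5 mA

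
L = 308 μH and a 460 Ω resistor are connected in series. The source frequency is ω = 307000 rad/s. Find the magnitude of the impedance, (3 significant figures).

470 Ω

X_L = ωL = 94.6 Ω
Z = 460 + j94.6 Ω
|Z| = √(460² + 94.6²) = 470 Ω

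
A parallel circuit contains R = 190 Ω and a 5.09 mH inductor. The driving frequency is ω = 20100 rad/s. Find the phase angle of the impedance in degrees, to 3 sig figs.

61.7°

X_L = ωL = 102 Ω
Parallel: admittances add. Y = 1/R + 1/(jωL)
Y = (0.00526 − j0.00977) S
|Y| = 0.0111 S → |Z| = 1/|Y| = 90.1 Ω, ∠Z = −∠Y = 61.7°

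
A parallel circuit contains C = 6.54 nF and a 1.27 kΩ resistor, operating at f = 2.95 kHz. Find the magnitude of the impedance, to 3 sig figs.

ω = 2πf = 18540 rad/s
X_C = 1/(ωC) = 8250 Ω
Parallel: admittances add. Y = 1/R + jωC
Y = (0.000787 + j0.000121) S
|Y| = 0.000797 S → |Z| = 1/|Y| = 1260 Ω, ∠Z = −∠Y = -8.75°

1260 Ω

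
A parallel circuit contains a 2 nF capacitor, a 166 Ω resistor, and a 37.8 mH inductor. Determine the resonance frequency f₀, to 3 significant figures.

18.3 kHz

ω₀ = 1/√(LC) = 1/√(0.0378 × 2e-09) = 115000 rad/s
f₀ = ω₀/(2π) = 18.3 kHz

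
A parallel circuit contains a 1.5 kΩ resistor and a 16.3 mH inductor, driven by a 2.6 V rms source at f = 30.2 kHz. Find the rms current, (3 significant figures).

ω = 2πf = 189800 rad/s
X_L = ωL = 3090 Ω
Parallel: admittances add. Y = 1/R + 1/(jωL)
Y = (0.000667 − j0.000323) S
|Y| = 0.000741 S → |Z| = 1/|Y| = 1350 Ω, ∠Z = −∠Y = 25.9°
I = V/|Z| = 2.6/1350 = 1.93 mA

1.93 mA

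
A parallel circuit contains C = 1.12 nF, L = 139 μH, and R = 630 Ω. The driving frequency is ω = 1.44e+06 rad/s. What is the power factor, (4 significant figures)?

0.4247

X_L = ωL = 200.2 Ω
X_C = 1/(ωC) = 620.0 Ω
Parallel: admittances add. Y = 1/R + 1/(jωL) + jωC
Y = (0.001587 − j0.003383) S
|Y| = 0.003737 S → |Z| = 1/|Y| = 267.6 Ω, ∠Z = −∠Y = 64.87°
cos φ = cos(64.87°) = 0.4247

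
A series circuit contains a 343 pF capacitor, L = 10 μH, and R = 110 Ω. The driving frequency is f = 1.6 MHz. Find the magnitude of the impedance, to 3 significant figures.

ω = 2πf = 1.005e+07 rad/s
X_L = ωL = 101 Ω
X_C = 1/(ωC) = 290 Ω
Net reactance X = X_L − X_C = -189 Ω
Z = 110 − j189 Ω
|Z| = √(110² + 189²) = 219 Ω

219 Ω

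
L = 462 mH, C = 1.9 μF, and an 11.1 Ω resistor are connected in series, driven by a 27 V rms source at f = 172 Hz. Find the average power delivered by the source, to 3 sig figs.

ω = 2πf = 1081 rad/s
X_L = ωL = 499 Ω
X_C = 1/(ωC) = 487 Ω
Net reactance X = X_L − X_C = 12.3 Ω
Z = 11.1 + j12.3 Ω
|Z| = √(11.1² + 12.3²) = 16.6 Ω
∠Z = arctan(12.3/11.1) = 47.9°
I = V/|Z| = 1.63 A
P = VI cos φ = 27 × 1.63 × cos(47.9°) = 29.5 W

29.5 W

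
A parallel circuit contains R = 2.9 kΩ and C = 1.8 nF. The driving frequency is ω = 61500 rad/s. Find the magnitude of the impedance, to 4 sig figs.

2761 Ω

X_C = 1/(ωC) = 9033 Ω
Parallel: admittances add. Y = 1/R + jωC
Y = (0.0003448 + j0.0001107) S
|Y| = 0.0003622 S → |Z| = 1/|Y| = 2761 Ω, ∠Z = −∠Y = -17.80°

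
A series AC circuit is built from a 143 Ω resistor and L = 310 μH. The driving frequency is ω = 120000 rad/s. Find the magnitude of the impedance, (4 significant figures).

X_L = ωL = 37.20 Ω
Z = 143.0 + j37.20 Ω
|Z| = √(143.0² + 37.20²) = 147.8 Ω

147.8 Ω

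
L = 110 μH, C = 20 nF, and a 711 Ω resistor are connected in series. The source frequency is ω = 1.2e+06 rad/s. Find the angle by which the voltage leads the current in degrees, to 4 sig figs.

7.241°

X_L = ωL = 132.0 Ω
X_C = 1/(ωC) = 41.67 Ω
Net reactance X = X_L − X_C = 90.33 Ω
Z = 711.0 + j90.33 Ω
|Z| = √(711.0² + 90.33²) = 716.7 Ω
∠Z = arctan(90.33/711.0) = 7.241°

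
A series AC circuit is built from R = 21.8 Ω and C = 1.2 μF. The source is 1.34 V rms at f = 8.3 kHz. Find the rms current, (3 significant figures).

ω = 2πf = 52150 rad/s
X_C = 1/(ωC) = 16.0 Ω
Z = 21.8 − j16.0 Ω
|Z| = √(21.8² + 16.0²) = 27.0 Ω
I = V/|Z| = 1.34/27.0 = 49.6 mA

49.6 mA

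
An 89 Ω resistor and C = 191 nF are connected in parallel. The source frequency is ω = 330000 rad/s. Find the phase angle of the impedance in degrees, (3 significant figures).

X_C = 1/(ωC) = 15.9 Ω
Parallel: admittances add. Y = 1/R + jωC
Y = (0.0112 + j0.0630) S
|Y| = 0.0640 S → |Z| = 1/|Y| = 15.6 Ω, ∠Z = −∠Y = -79.9°

-79.9°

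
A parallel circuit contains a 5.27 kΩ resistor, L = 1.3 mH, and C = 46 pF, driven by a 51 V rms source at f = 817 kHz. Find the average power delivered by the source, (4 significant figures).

493.5 mW

ω = 2πf = 5.133e+06 rad/s
X_L = ωL = 6673 Ω
X_C = 1/(ωC) = 4235 Ω
Parallel: admittances add. Y = 1/R + 1/(jωL) + jωC
Y = (0.0001898 + j8.629e-05) S
|Y| = 0.0002085 S → |Z| = 1/|Y| = 4797 Ω, ∠Z = −∠Y = -24.45°
I = V/|Z| = 10.63 mA
P = VI cos φ = 51 × 0.01063 × cos(-24.45°) = 493.5 mW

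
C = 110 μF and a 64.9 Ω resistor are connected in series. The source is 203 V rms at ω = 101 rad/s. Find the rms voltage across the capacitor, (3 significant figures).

X_C = 1/(ωC) = 90.0 Ω
Z = 64.9 − j90.0 Ω
|Z| = √(64.9² + 90.0²) = 111 Ω
I = V/|Z| = 1.83 A
V_C = I·|Z_C| = 1.83 × 90.0 = 165 V

165 V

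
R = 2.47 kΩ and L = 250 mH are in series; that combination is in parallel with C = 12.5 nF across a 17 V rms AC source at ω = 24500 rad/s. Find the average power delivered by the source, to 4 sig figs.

16.37 mW

X_L = ωL = 6125 Ω
X_C = 1/(ωC) = 3265 Ω
Branch 1 (R+jX_L): Z₁ = 2470 + j6125 Ω, |Z₁| = 6604 Ω
Branch 2 (−jX_C): Z₂ = −j3265 Ω
Parallel: Z = Z₁Z₂/(Z₁+Z₂), |Z| = 5707 Ω, ∠Z = -71.14°
I = V/|Z| = 2.979 mA
P = VI cos φ = 17 × 0.002979 × cos(-71.14°) = 16.37 mW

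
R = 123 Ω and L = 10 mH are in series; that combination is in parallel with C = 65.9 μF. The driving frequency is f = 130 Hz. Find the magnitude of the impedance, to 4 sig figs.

ω = 2πf = 816.8 rad/s
X_L = ωL = 8.168 Ω
X_C = 1/(ωC) = 18.58 Ω
Branch 1 (R+jX_L): Z₁ = 123.0 + j8.168 Ω, |Z₁| = 123.3 Ω
Branch 2 (−jX_C): Z₂ = −j18.58 Ω
Parallel: Z = Z₁Z₂/(Z₁+Z₂), |Z| = 18.55 Ω, ∠Z = -81.36°

18.55 Ω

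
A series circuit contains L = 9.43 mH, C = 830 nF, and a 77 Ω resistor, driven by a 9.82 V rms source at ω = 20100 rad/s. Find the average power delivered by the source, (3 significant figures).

327 mW

X_L = ωL = 190 Ω
X_C = 1/(ωC) = 59.9 Ω
Net reactance X = X_L − X_C = 130 Ω
Z = 77.0 + j130 Ω
|Z| = √(77.0² + 130²) = 151 Ω
∠Z = arctan(130/77.0) = 59.3°
I = V/|Z| = 65.1 mA
P = VI cos φ = 9.82 × 0.0651 × cos(59.3°) = 327 mW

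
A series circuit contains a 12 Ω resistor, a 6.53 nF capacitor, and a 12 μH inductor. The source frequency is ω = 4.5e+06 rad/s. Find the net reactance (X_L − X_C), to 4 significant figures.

19.97 Ω

X_L = ωL = 54.00 Ω
X_C = 1/(ωC) = 34.03 Ω
X = 54.00 − 34.03 = 19.97 Ω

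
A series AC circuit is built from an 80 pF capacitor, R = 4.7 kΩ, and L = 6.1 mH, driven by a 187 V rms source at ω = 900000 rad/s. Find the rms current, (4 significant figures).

19.43 mA

X_L = ωL = 5490 Ω
X_C = 1/(ωC) = 13890 Ω
Net reactance X = X_L − X_C = -8399 Ω
Z = 4700 − j8399 Ω
|Z| = √(4700² + 8399²) = 9625 Ω
I = V/|Z| = 187/9625 = 19.43 mA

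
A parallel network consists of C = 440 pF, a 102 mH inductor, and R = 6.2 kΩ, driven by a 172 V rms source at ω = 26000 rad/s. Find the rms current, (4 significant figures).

X_L = ωL = 2652 Ω
X_C = 1/(ωC) = 87410 Ω
Parallel: admittances add. Y = 1/R + 1/(jωL) + jωC
Y = (0.0001613 − j0.0003656) S
|Y| = 0.0003996 S → |Z| = 1/|Y| = 2502 Ω, ∠Z = −∠Y = 66.20°
I = V/|Z| = 172/2502 = 68.74 mA

68.74 mA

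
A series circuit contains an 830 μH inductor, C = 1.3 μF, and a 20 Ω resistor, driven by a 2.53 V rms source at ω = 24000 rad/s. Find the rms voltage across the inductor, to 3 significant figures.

2.15 V

X_L = ωL = 19.9 Ω
X_C = 1/(ωC) = 32.1 Ω
Net reactance X = X_L − X_C = -12.1 Ω
Z = 20.0 − j12.1 Ω
|Z| = √(20.0² + 12.1²) = 23.4 Ω
I = V/|Z| = 108 mA
V_L = I·|Z_L| = 0.108 × 19.9 = 2.15 V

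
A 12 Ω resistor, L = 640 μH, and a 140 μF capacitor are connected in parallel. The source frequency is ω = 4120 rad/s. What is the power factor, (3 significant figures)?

0.389

X_L = ωL = 2.64 Ω
X_C = 1/(ωC) = 1.73 Ω
Parallel: admittances add. Y = 1/R + 1/(jωL) + jωC
Y = (0.0833 + j0.198) S
|Y| = 0.214 S → |Z| = 1/|Y| = 4.66 Ω, ∠Z = −∠Y = -67.1°
cos φ = cos(-67.1°) = 0.389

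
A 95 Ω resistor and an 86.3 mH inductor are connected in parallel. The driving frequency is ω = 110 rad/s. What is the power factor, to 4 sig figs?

0.09943

X_L = ωL = 9.493 Ω
Parallel: admittances add. Y = 1/R + 1/(jωL)
Y = (0.01053 − j0.1053) S
|Y| = 0.1059 S → |Z| = 1/|Y| = 9.446 Ω, ∠Z = −∠Y = 84.29°
cos φ = cos(84.29°) = 0.09943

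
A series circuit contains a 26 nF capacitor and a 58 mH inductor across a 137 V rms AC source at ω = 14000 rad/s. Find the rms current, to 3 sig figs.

X_L = ωL = 812 Ω
X_C = 1/(ωC) = 2750 Ω
Net reactance X = X_L − X_C = -1940 Ω
Z = − j1940 Ω
|Z| = √(0² + 1940²) = 1940 Ω
I = V/|Z| = 137/1940 = 70.8 mA

70.8 mA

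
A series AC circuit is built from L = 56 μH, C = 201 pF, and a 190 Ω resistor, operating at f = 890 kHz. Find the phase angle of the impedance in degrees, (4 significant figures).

-71.76°

ω = 2πf = 5.592e+06 rad/s
X_L = ωL = 313.2 Ω
X_C = 1/(ωC) = 889.7 Ω
Net reactance X = X_L − X_C = -576.5 Ω
Z = 190.0 − j576.5 Ω
|Z| = √(190.0² + 576.5²) = 607.0 Ω
∠Z = arctan(-576.5/190.0) = -71.76°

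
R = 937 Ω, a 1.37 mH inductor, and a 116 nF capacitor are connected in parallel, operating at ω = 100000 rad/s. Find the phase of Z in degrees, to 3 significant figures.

X_L = ωL = 137 Ω
X_C = 1/(ωC) = 86.2 Ω
Parallel: admittances add. Y = 1/R + 1/(jωL) + jωC
Y = (0.00107 + j0.00430) S
|Y| = 0.00443 S → |Z| = 1/|Y| = 226 Ω, ∠Z = −∠Y = -76.1°

-76.1°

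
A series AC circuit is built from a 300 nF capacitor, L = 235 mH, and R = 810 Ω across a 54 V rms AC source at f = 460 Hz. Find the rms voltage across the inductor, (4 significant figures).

ω = 2πf = 2890 rad/s
X_L = ωL = 679.2 Ω
X_C = 1/(ωC) = 1153 Ω
Net reactance X = X_L − X_C = -474.1 Ω
Z = 810.0 − j474.1 Ω
|Z| = √(810.0² + 474.1²) = 938.5 Ω
I = V/|Z| = 57.54 mA
V_L = I·|Z_L| = 0.05754 × 679.2 = 39.08 V

39.08 V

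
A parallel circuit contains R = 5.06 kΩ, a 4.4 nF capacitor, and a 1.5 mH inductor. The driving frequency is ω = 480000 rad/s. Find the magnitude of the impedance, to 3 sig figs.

1330 Ω

X_L = ωL = 720 Ω
X_C = 1/(ωC) = 473 Ω
Parallel: admittances add. Y = 1/R + 1/(jωL) + jωC
Y = (0.000198 + j0.000723) S
|Y| = 0.000750 S → |Z| = 1/|Y| = 1330 Ω, ∠Z = −∠Y = -74.7°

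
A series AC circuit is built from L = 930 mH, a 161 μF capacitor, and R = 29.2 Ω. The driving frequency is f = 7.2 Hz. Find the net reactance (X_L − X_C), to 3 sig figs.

ω = 2πf = 45.24 rad/s
X_L = ωL = 42.1 Ω
X_C = 1/(ωC) = 137 Ω
X = 42.1 − 137 = -95.2 Ω

-95.2 Ω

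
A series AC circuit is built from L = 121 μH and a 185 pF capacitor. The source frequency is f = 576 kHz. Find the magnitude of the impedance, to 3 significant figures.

ω = 2πf = 3.619e+06 rad/s
X_L = ωL = 438 Ω
X_C = 1/(ωC) = 1490 Ω
Net reactance X = X_L − X_C = -1060 Ω
Z = − j1060 Ω
|Z| = √(0² + 1060²) = 1060 Ω

1060 Ω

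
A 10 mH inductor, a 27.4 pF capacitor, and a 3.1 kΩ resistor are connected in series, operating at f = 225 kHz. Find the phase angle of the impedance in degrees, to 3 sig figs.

-75.1°

ω = 2πf = 1.414e+06 rad/s
X_L = ωL = 14100 Ω
X_C = 1/(ωC) = 25800 Ω
Net reactance X = X_L − X_C = -11700 Ω
Z = 3100 − j11700 Ω
|Z| = √(3100² + 11700²) = 12100 Ω
∠Z = arctan(-11700/3100) = -75.1°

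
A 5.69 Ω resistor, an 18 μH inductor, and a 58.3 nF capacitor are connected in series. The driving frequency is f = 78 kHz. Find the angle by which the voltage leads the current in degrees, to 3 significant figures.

ω = 2πf = 490100 rad/s
X_L = ωL = 8.82 Ω
X_C = 1/(ωC) = 35.0 Ω
Net reactance X = X_L − X_C = -26.2 Ω
Z = 5.69 − j26.2 Ω
|Z| = √(5.69² + 26.2²) = 26.8 Ω
∠Z = arctan(-26.2/5.69) = -77.7°

-77.7°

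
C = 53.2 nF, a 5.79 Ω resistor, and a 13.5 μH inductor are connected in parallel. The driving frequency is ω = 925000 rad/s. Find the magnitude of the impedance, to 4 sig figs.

X_L = ωL = 12.49 Ω
X_C = 1/(ωC) = 20.32 Ω
Parallel: admittances add. Y = 1/R + 1/(jωL) + jωC
Y = (0.1727 − j0.03087) S
|Y| = 0.1754 S → |Z| = 1/|Y| = 5.700 Ω, ∠Z = −∠Y = 10.13°

5.700 Ω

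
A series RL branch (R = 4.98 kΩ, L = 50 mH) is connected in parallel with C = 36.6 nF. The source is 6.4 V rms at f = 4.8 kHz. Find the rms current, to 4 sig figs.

6.811 mA

ω = 2πf = 30160 rad/s
X_L = ωL = 1508 Ω
X_C = 1/(ωC) = 905.9 Ω
Branch 1 (R+jX_L): Z₁ = 4980 + j1508 Ω, |Z₁| = 5203 Ω
Branch 2 (−jX_C): Z₂ = −j905.9 Ω
Parallel: Z = Z₁Z₂/(Z₁+Z₂), |Z| = 939.7 Ω, ∠Z = -80.05°
I = V/|Z| = 6.4/939.7 = 6.811 mA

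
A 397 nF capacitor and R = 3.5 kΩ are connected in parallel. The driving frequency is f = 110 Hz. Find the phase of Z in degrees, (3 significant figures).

ω = 2πf = 691.2 rad/s
X_C = 1/(ωC) = 3640 Ω
Parallel: admittances add. Y = 1/R + jωC
Y = (0.000286 + j0.000274) S
|Y| = 0.000396 S → |Z| = 1/|Y| = 2520 Ω, ∠Z = −∠Y = -43.8°

-43.8°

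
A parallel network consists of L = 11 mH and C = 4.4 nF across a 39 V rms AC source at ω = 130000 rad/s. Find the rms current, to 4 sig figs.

4.965 mA

X_L = ωL = 1430 Ω
X_C = 1/(ωC) = 1748 Ω
Parallel: admittances add. Y = 1/(jωL) + jωC
Y = (0 − j0.0001273) S
|Y| = 0.0001273 S → |Z| = 1/|Y| = 7855 Ω, ∠Z = −∠Y = 90.00°
I = V/|Z| = 39/7855 = 4.965 mA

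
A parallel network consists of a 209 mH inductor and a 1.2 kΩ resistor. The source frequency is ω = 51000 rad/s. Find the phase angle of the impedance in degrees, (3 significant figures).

6.42°

X_L = ωL = 10700 Ω
Parallel: admittances add. Y = 1/R + 1/(jωL)
Y = (0.000833 − j9.38e-05) S
|Y| = 0.000839 S → |Z| = 1/|Y| = 1190 Ω, ∠Z = −∠Y = 6.42°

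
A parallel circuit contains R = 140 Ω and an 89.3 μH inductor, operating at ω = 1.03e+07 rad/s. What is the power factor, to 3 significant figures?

X_L = ωL = 920 Ω
Parallel: admittances add. Y = 1/R + 1/(jωL)
Y = (0.00714 − j0.00109) S
|Y| = 0.00723 S → |Z| = 1/|Y| = 138 Ω, ∠Z = −∠Y = 8.65°
cos φ = cos(8.65°) = 0.989

0.989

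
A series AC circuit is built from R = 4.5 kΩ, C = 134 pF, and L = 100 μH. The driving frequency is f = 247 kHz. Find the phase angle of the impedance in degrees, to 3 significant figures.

-46.0°

ω = 2πf = 1.552e+06 rad/s
X_L = ωL = 155 Ω
X_C = 1/(ωC) = 4810 Ω
Net reactance X = X_L − X_C = -4650 Ω
Z = 4500 − j4650 Ω
|Z| = √(4500² + 4650²) = 6470 Ω
∠Z = arctan(-4650/4500) = -46.0°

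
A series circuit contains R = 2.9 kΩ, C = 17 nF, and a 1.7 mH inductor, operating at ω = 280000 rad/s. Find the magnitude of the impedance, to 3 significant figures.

X_L = ωL = 476 Ω
X_C = 1/(ωC) = 210 Ω
Net reactance X = X_L − X_C = 266 Ω
Z = 2900 + j266 Ω
|Z| = √(2900² + 266²) = 2910 Ω

2910 Ω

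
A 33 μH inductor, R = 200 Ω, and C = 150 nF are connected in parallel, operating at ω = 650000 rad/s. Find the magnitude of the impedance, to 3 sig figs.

19.6 Ω

X_L = ωL = 21.5 Ω
X_C = 1/(ωC) = 10.3 Ω
Parallel: admittances add. Y = 1/R + 1/(jωL) + jωC
Y = (0.00500 + j0.0509) S
|Y| = 0.0511 S → |Z| = 1/|Y| = 19.6 Ω, ∠Z = −∠Y = -84.4°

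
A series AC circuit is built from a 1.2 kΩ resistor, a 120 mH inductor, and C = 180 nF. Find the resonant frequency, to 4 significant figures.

1.083 kHz

ω₀ = 1/√(LC) = 1/√(0.12 × 1.8e-07) = 6804 rad/s
f₀ = ω₀/(2π) = 1.083 kHz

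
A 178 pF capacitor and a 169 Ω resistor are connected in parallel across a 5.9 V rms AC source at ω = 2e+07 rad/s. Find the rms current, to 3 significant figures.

X_C = 1/(ωC) = 281 Ω
Parallel: admittances add. Y = 1/R + jωC
Y = (0.00592 + j0.00356) S
|Y| = 0.00691 S → |Z| = 1/|Y| = 145 Ω, ∠Z = −∠Y = -31.0°
I = V/|Z| = 5.9/145 = 40.7 mA

40.7 mA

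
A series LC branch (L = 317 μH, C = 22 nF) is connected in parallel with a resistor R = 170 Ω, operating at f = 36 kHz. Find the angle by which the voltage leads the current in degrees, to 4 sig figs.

ω = 2πf = 226200 rad/s
X_L = ωL = 71.70 Ω
X_C = 1/(ωC) = 201.0 Ω
Branch 1: Z₁ = R = 170.0 Ω
Branch 2 (series LC): Z₂ = j(X_L − X_C) = −j129.2 Ω
Parallel: Z = Z₁Z₂/(Z₁+Z₂), |Z| = 102.9 Ω, ∠Z = -52.75°

-52.75°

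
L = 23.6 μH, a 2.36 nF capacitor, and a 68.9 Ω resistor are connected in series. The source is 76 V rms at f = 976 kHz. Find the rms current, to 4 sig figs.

742.9 mA

ω = 2πf = 6.132e+06 rad/s
X_L = ωL = 144.7 Ω
X_C = 1/(ωC) = 69.10 Ω
Net reactance X = X_L − X_C = 75.63 Ω
Z = 68.90 + j75.63 Ω
|Z| = √(68.90² + 75.63²) = 102.3 Ω
I = V/|Z| = 76/102.3 = 742.9 mA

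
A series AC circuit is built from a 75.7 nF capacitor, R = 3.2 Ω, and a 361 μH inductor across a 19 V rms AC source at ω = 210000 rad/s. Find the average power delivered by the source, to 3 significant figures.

X_L = ωL = 75.8 Ω
X_C = 1/(ωC) = 62.9 Ω
Net reactance X = X_L − X_C = 12.9 Ω
Z = 3.20 + j12.9 Ω
|Z| = √(3.20² + 12.9²) = 13.3 Ω
∠Z = arctan(12.9/3.20) = 76.1°
I = V/|Z| = 1.43 A
P = VI cos φ = 19 × 1.43 × cos(76.1°) = 6.53 W

6.53 W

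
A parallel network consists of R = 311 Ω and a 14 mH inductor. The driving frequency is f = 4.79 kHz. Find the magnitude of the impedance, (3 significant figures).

250 Ω

ω = 2πf = 30100 rad/s
X_L = ωL = 421 Ω
Parallel: admittances add. Y = 1/R + 1/(jωL)
Y = (0.00322 − j0.00237) S
|Y| = 0.00400 S → |Z| = 1/|Y| = 250 Ω, ∠Z = −∠Y = 36.4°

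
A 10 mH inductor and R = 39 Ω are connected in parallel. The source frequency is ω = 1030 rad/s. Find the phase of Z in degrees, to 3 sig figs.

75.2°

X_L = ωL = 10.3 Ω
Parallel: admittances add. Y = 1/R + 1/(jωL)
Y = (0.0256 − j0.0971) S
|Y| = 0.100 S → |Z| = 1/|Y| = 9.96 Ω, ∠Z = −∠Y = 75.2°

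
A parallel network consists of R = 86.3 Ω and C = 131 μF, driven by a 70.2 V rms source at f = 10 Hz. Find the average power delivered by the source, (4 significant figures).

57.10 W

ω = 2πf = 62.83 rad/s
X_C = 1/(ωC) = 121.5 Ω
Parallel: admittances add. Y = 1/R + jωC
Y = (0.01159 + j0.008231) S
|Y| = 0.01421 S → |Z| = 1/|Y| = 70.36 Ω, ∠Z = −∠Y = -35.39°
I = V/|Z| = 997.8 mA
P = VI cos φ = 70.2 × 0.9978 × cos(-35.39°) = 57.10 W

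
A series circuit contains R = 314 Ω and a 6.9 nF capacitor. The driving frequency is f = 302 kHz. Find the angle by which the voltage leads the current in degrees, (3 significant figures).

ω = 2πf = 1.898e+06 rad/s
X_C = 1/(ωC) = 76.4 Ω
Z = 314 − j76.4 Ω
|Z| = √(314² + 76.4²) = 323 Ω
∠Z = arctan(-76.4/314) = -13.7°

-13.7°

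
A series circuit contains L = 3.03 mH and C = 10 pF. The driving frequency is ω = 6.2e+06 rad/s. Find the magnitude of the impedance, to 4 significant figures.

X_L = ωL = 18790 Ω
X_C = 1/(ωC) = 16130 Ω
Net reactance X = X_L − X_C = 2657 Ω
Z = j2657 Ω
|Z| = √(0² + 2657²) = 2657 Ω

2657 Ω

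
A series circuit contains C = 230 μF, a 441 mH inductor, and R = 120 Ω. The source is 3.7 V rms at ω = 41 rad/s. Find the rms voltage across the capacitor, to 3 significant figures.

2.64 V

X_L = ωL = 18.1 Ω
X_C = 1/(ωC) = 106 Ω
Net reactance X = X_L − X_C = -88.0 Ω
Z = 120 − j88.0 Ω
|Z| = √(120² + 88.0²) = 149 Ω
I = V/|Z| = 24.9 mA
V_C = I·|Z_C| = 0.0249 × 106 = 2.64 V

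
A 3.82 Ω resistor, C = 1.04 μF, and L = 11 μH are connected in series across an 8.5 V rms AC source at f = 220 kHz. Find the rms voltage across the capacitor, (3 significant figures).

ω = 2πf = 1.382e+06 rad/s
X_L = ωL = 15.2 Ω
X_C = 1/(ωC) = 0.696 Ω
Net reactance X = X_L − X_C = 14.5 Ω
Z = 3.82 + j14.5 Ω
|Z| = √(3.82² + 14.5²) = 15.0 Ω
I = V/|Z| = 567 mA
V_C = I·|Z_C| = 0.567 × 0.696 = 0.394 V

0.394 V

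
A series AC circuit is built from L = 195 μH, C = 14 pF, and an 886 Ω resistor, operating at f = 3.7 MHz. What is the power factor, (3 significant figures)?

0.519

ω = 2πf = 2.325e+07 rad/s
X_L = ωL = 4530 Ω
X_C = 1/(ωC) = 3070 Ω
Net reactance X = X_L − X_C = 1460 Ω
Z = 886 + j1460 Ω
|Z| = √(886² + 1460²) = 1710 Ω
∠Z = arctan(1460/886) = 58.8°
cos φ = cos(58.8°) = 0.519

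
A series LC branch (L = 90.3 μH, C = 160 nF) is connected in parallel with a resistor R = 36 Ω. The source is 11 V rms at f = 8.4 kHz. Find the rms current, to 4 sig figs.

ω = 2πf = 52780 rad/s
X_L = ωL = 4.766 Ω
X_C = 1/(ωC) = 118.4 Ω
Branch 1: Z₁ = R = 36.00 Ω
Branch 2 (series LC): Z₂ = j(X_L − X_C) = −j113.7 Ω
Parallel: Z = Z₁Z₂/(Z₁+Z₂), |Z| = 34.32 Ω, ∠Z = -17.58°
I = V/|Z| = 11/34.32 = 320.5 mA

320.5 mA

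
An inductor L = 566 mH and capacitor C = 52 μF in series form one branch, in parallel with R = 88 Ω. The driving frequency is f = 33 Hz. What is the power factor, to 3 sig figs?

0.269

ω = 2πf = 207.3 rad/s
X_L = ωL = 117 Ω
X_C = 1/(ωC) = 92.7 Ω
Branch 1: Z₁ = R = 88.0 Ω
Branch 2 (series LC): Z₂ = j(X_L − X_C) = j24.6 Ω
Parallel: Z = Z₁Z₂/(Z₁+Z₂), |Z| = 23.7 Ω, ∠Z = 74.4°
cos φ = cos(74.4°) = 0.269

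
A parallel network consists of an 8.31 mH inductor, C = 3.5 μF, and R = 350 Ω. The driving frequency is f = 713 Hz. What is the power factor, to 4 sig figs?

ω = 2πf = 4480 rad/s
X_L = ωL = 37.23 Ω
X_C = 1/(ωC) = 63.78 Ω
Parallel: admittances add. Y = 1/R + 1/(jωL) + jωC
Y = (0.002857 − j0.01118) S
|Y| = 0.01154 S → |Z| = 1/|Y| = 86.65 Ω, ∠Z = −∠Y = 75.67°
cos φ = cos(75.67°) = 0.2476

0.2476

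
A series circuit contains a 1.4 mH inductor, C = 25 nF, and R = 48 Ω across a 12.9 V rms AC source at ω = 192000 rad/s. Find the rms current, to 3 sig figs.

X_L = ωL = 269 Ω
X_C = 1/(ωC) = 208 Ω
Net reactance X = X_L − X_C = 60.5 Ω
Z = 48.0 + j60.5 Ω
|Z| = √(48.0² + 60.5²) = 77.2 Ω
I = V/|Z| = 12.9/77.2 = 167 mA

167 mA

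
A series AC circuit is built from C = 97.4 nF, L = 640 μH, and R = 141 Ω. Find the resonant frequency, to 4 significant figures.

ω₀ = 1/√(LC) = 1/√(0.00064 × 9.74e-08) = 126700 rad/s
f₀ = ω₀/(2π) = 20.16 kHz

20.16 kHz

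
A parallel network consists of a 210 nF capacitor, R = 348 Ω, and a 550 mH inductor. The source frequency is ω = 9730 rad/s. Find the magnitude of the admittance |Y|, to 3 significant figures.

X_L = ωL = 5350 Ω
X_C = 1/(ωC) = 489 Ω
Parallel: admittances add. Y = 1/R + 1/(jωL) + jωC
Y = (0.00287 + j0.00186) S
|Y| = 0.00342 S → |Z| = 1/|Y| = 292 Ω, ∠Z = −∠Y = -32.9°

3.42 mS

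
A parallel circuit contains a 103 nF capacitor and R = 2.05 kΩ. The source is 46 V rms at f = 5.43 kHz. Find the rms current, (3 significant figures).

163 mA

ω = 2πf = 34120 rad/s
X_C = 1/(ωC) = 285 Ω
Parallel: admittances add. Y = 1/R + jωC
Y = (0.000488 + j0.00351) S
|Y| = 0.00355 S → |Z| = 1/|Y| = 282 Ω, ∠Z = −∠Y = -82.1°
I = V/|Z| = 46/282 = 163 mA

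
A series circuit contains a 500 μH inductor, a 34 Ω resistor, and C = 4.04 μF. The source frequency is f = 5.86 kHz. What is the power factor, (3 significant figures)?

ω = 2πf = 36820 rad/s
X_L = ωL = 18.4 Ω
X_C = 1/(ωC) = 6.72 Ω
Net reactance X = X_L − X_C = 11.7 Ω
Z = 34.0 + j11.7 Ω
|Z| = √(34.0² + 11.7²) = 36.0 Ω
∠Z = arctan(11.7/34.0) = 19.0°
cos φ = cos(19.0°) = 0.946

0.946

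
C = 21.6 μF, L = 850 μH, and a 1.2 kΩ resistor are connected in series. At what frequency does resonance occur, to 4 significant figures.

ω₀ = 1/√(LC) = 1/√(0.00085 × 2.16e-05) = 7380 rad/s
f₀ = ω₀/(2π) = 1.175 kHz

1.175 kHz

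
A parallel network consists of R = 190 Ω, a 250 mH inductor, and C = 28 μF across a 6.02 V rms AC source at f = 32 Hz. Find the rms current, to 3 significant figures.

ω = 2πf = 201.1 rad/s
X_L = ωL = 50.3 Ω
X_C = 1/(ωC) = 178 Ω
Parallel: admittances add. Y = 1/R + 1/(jωL) + jωC
Y = (0.00526 − j0.0143) S
|Y| = 0.0152 S → |Z| = 1/|Y| = 65.8 Ω, ∠Z = −∠Y = 69.7°
I = V/|Z| = 6.02/65.8 = 91.5 mA

91.5 mA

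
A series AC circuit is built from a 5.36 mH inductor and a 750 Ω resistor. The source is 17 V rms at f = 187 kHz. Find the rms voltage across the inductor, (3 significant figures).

ω = 2πf = 1.175e+06 rad/s
X_L = ωL = 6300 Ω
Z = 750 + j6300 Ω
|Z| = √(750² + 6300²) = 6340 Ω
I = V/|Z| = 2.68 mA
V_L = I·|Z_L| = 0.00268 × 6300 = 16.9 V

16.9 V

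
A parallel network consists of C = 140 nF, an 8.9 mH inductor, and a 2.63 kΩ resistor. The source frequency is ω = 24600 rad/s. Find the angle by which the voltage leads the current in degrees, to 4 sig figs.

X_L = ωL = 218.9 Ω
X_C = 1/(ωC) = 290.4 Ω
Parallel: admittances add. Y = 1/R + 1/(jωL) + jωC
Y = (0.0003802 − j0.001123) S
|Y| = 0.001186 S → |Z| = 1/|Y| = 843.1 Ω, ∠Z = −∠Y = 71.30°

71.30°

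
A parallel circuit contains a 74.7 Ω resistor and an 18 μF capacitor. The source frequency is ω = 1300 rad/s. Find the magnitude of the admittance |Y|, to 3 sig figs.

X_C = 1/(ωC) = 42.7 Ω
Parallel: admittances add. Y = 1/R + jωC
Y = (0.0134 + j0.0234) S
|Y| = 0.0270 S → |Z| = 1/|Y| = 37.1 Ω, ∠Z = −∠Y = -60.2°

27.0 mS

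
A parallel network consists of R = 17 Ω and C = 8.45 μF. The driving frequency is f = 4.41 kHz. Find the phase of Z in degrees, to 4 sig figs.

-75.90°

ω = 2πf = 27710 rad/s
X_C = 1/(ωC) = 4.271 Ω
Parallel: admittances add. Y = 1/R + jωC
Y = (0.05882 + j0.2341) S
|Y| = 0.2414 S → |Z| = 1/|Y| = 4.142 Ω, ∠Z = −∠Y = -75.90°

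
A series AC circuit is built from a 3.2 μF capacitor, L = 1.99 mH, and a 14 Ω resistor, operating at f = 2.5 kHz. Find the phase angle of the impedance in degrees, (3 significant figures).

ω = 2πf = 15710 rad/s
X_L = ωL = 31.3 Ω
X_C = 1/(ωC) = 19.9 Ω
Net reactance X = X_L − X_C = 11.4 Ω
Z = 14.0 + j11.4 Ω
|Z| = √(14.0² + 11.4²) = 18.0 Ω
∠Z = arctan(11.4/14.0) = 39.1°

39.1°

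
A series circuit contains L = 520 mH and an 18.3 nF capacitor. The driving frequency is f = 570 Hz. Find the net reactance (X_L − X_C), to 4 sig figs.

-13400 Ω

ω = 2πf = 3581 rad/s
X_L = ωL = 1862 Ω
X_C = 1/(ωC) = 15260 Ω
X = 1862 − 15260 = -13400 Ω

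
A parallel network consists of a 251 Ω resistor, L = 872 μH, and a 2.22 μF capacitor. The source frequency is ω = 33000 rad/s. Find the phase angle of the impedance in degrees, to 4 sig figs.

X_L = ωL = 28.78 Ω
X_C = 1/(ωC) = 13.65 Ω
Parallel: admittances add. Y = 1/R + 1/(jωL) + jωC
Y = (0.003984 + j0.03851) S
|Y| = 0.03871 S → |Z| = 1/|Y| = 25.83 Ω, ∠Z = −∠Y = -84.09°

-84.09°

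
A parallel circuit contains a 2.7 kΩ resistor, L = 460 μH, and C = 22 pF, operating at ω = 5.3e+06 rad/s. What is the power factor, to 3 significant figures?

X_L = ωL = 2440 Ω
X_C = 1/(ωC) = 8580 Ω
Parallel: admittances add. Y = 1/R + 1/(jωL) + jωC
Y = (0.000370 − j0.000294) S
|Y| = 0.000473 S → |Z| = 1/|Y| = 2120 Ω, ∠Z = −∠Y = 38.4°
cos φ = cos(38.4°) = 0.784

0.784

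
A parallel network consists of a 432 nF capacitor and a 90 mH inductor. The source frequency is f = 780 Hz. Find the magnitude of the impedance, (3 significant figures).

6670 Ω

ω = 2πf = 4901 rad/s
X_L = ωL = 441 Ω
X_C = 1/(ωC) = 472 Ω
Parallel: admittances add. Y = 1/(jωL) + jωC
Y = (0 − j0.000150) S
|Y| = 0.000150 S → |Z| = 1/|Y| = 6670 Ω, ∠Z = −∠Y = 90.0°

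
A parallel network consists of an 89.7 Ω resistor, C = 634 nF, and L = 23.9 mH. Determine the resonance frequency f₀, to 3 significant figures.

ω₀ = 1/√(LC) = 1/√(0.0239 × 6.34e-07) = 8124 rad/s
f₀ = ω₀/(2π) = 1.29 kHz

1.29 kHz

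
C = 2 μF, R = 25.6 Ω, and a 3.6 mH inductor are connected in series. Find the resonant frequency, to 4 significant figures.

ω₀ = 1/√(LC) = 1/√(0.0036 × 2e-06) = 11790 rad/s
f₀ = ω₀/(2π) = 1.876 kHz

1.876 kHz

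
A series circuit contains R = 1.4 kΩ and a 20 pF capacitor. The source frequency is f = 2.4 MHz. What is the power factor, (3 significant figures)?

0.389

ω = 2πf = 1.508e+07 rad/s
X_C = 1/(ωC) = 3320 Ω
Z = 1400 − j3320 Ω
|Z| = √(1400² + 3320²) = 3600 Ω
∠Z = arctan(-3320/1400) = -67.1°
cos φ = cos(-67.1°) = 0.389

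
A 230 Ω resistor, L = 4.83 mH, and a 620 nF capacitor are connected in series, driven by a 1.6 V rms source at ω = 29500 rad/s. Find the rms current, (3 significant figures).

6.50 mA

X_L = ωL = 142 Ω
X_C = 1/(ωC) = 54.7 Ω
Net reactance X = X_L − X_C = 87.8 Ω
Z = 230 + j87.8 Ω
|Z| = √(230² + 87.8²) = 246 Ω
I = V/|Z| = 1.6/246 = 6.50 mA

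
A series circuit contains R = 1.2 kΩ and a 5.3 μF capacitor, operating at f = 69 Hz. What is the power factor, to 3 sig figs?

ω = 2πf = 433.5 rad/s
X_C = 1/(ωC) = 435 Ω
Z = 1200 − j435 Ω
|Z| = √(1200² + 435²) = 1280 Ω
∠Z = arctan(-435/1200) = -19.9°
cos φ = cos(-19.9°) = 0.940

0.940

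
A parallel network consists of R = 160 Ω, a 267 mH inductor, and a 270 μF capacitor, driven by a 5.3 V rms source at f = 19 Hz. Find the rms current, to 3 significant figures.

33.4 mA

ω = 2πf = 119.4 rad/s
X_L = ωL = 31.9 Ω
X_C = 1/(ωC) = 31.0 Ω
Parallel: admittances add. Y = 1/R + 1/(jωL) + jωC
Y = (0.00625 + j0.000860) S
|Y| = 0.00631 S → |Z| = 1/|Y| = 159 Ω, ∠Z = −∠Y = -7.83°
I = V/|Z| = 5.3/159 = 33.4 mA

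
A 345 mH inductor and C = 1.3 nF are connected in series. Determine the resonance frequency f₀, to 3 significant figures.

7.52 kHz

ω₀ = 1/√(LC) = 1/√(0.345 × 1.3e-09) = 47220 rad/s
f₀ = ω₀/(2π) = 7.52 kHz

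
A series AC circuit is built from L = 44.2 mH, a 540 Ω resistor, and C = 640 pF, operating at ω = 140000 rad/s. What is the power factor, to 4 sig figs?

0.1080

X_L = ωL = 6188 Ω
X_C = 1/(ωC) = 11160 Ω
Net reactance X = X_L − X_C = -4973 Ω
Z = 540.0 − j4973 Ω
|Z| = √(540.0² + 4973²) = 5002 Ω
∠Z = arctan(-4973/540.0) = -83.80°
cos φ = cos(-83.80°) = 0.1080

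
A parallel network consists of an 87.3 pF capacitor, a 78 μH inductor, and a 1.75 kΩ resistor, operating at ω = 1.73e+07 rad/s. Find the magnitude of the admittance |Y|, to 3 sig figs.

958 μS

X_L = ωL = 1350 Ω
X_C = 1/(ωC) = 662 Ω
Parallel: admittances add. Y = 1/R + 1/(jωL) + jωC
Y = (0.000571 + j0.000769) S
|Y| = 0.000958 S → |Z| = 1/|Y| = 1040 Ω, ∠Z = −∠Y = -53.4°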